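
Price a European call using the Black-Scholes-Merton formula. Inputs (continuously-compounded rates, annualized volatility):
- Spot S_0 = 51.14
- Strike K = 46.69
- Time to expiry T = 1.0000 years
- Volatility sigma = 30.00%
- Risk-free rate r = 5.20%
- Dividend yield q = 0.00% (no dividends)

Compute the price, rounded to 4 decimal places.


Answer: Price = 9.7281

Derivation:
d1 = (ln(S/K) + (r - q + 0.5*sigma^2) * T) / (sigma * sqrt(T)) = 0.62678987
d2 = d1 - sigma * sqrt(T) = 0.32678987
exp(-rT) = 0.94932887; exp(-qT) = 1.00000000
C = S_0 * exp(-qT) * N(d1) - K * exp(-rT) * N(d2)
N(d1) = 0.73460151; N(d2) = 0.62808659
C = 51.1400 * 1.00000000 * 0.73460151 - 46.6900 * 0.94932887 * 0.62808659 = 9.7281


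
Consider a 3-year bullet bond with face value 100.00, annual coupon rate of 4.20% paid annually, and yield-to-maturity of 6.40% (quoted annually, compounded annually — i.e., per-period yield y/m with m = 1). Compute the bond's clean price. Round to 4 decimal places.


Coupon per period c = face * coupon_rate / m = 4.200000
Periods per year m = 1; per-period yield y/m = 0.064000
Number of cashflows N = 3
Cashflows (t years, CF_t, discount factor 1/(1+y/m)^(m*t), PV):
  t = 1.0000: CF_t = 4.200000, DF = 0.939850, PV = 3.947368
  t = 2.0000: CF_t = 4.200000, DF = 0.883317, PV = 3.709933
  t = 3.0000: CF_t = 104.200000, DF = 0.830185, PV = 86.505324
Price P = sum_t PV_t = 94.162625

Answer: Price = 94.1626


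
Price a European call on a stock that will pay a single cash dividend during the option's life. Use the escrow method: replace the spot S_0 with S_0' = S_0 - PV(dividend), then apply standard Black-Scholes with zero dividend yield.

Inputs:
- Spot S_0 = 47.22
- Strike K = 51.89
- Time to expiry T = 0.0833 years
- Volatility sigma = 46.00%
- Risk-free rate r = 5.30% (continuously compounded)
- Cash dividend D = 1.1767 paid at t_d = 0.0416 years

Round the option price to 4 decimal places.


Answer: Price = 0.6900

Derivation:
PV(D) = D * exp(-r * t_d) = 1.1767 * 0.99779763 = 1.17410847
S_0' = S_0 - PV(D) = 47.2200 - 1.17410847 = 46.04589153
d1 = (ln(S_0'/K) + (r + sigma^2/2)*T) / (sigma*sqrt(T)) = -0.80036389
d2 = d1 - sigma*sqrt(T) = -0.93312789
exp(-rT) = 0.99559483
N(d1) = 0.21175000; N(d2) = 0.17537697
C = S_0' * N(d1) - K * exp(-rT) * N(d2) = 46.04589153 * 0.21175000 - 51.8900 * 0.99559483 * 0.17537697 = 0.6900


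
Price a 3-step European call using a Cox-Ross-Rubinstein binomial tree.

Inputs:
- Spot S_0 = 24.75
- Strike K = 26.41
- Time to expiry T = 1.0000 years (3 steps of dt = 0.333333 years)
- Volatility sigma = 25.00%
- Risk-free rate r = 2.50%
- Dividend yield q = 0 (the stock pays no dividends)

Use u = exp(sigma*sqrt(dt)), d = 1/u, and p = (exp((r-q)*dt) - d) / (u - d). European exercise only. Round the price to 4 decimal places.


Answer: Price = V(0,0) = 2.1591

Derivation:
dt = T/N = 0.333333
u = exp(sigma*sqrt(dt)) = 1.155274; d = 1/u = 0.865596
p = (exp((r-q)*dt) - d) / (u - d) = 0.492866
Discount per step: exp(-r*dt) = 0.991701
Stock lattice S(k, i) with i counting down-moves:
  k=0: S(0,0) = 24.7500
  k=1: S(1,0) = 28.5930; S(1,1) = 21.4235
  k=2: S(2,0) = 33.0328; S(2,1) = 24.7500; S(2,2) = 18.5441
  k=3: S(3,0) = 38.1619; S(3,1) = 28.5930; S(3,2) = 21.4235; S(3,3) = 16.0517
Terminal payoffs V(N, i) = max(S_T - K, 0):
  V(3,0) = 11.751921; V(3,1) = 2.183032; V(3,2) = 0.000000; V(3,3) = 0.000000
Backward induction: V(k, i) = exp(-r*dt) * [p * V(k+1, i) + (1-p) * V(k+1, i+1)].
  V(2,0) = exp(-r*dt) * [p*11.751921 + (1-p)*2.183032] = 6.841956
  V(2,1) = exp(-r*dt) * [p*2.183032 + (1-p)*0.000000] = 1.067013
  V(2,2) = exp(-r*dt) * [p*0.000000 + (1-p)*0.000000] = 0.000000
  V(1,0) = exp(-r*dt) * [p*6.841956 + (1-p)*1.067013] = 3.880810
  V(1,1) = exp(-r*dt) * [p*1.067013 + (1-p)*0.000000] = 0.521530
  V(0,0) = exp(-r*dt) * [p*3.880810 + (1-p)*0.521530] = 2.159136


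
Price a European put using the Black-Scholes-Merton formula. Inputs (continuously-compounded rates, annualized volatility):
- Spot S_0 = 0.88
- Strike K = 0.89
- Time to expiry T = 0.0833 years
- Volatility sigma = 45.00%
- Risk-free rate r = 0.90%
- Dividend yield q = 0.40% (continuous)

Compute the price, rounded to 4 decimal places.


Answer: Price = 0.0508

Derivation:
d1 = (ln(S/K) + (r - q + 0.5*sigma^2) * T) / (sigma * sqrt(T)) = -0.01885565
d2 = d1 - sigma * sqrt(T) = -0.14873347
exp(-rT) = 0.99925058; exp(-qT) = 0.99966686
P = K * exp(-rT) * N(-d2) - S_0 * exp(-qT) * N(-d1)
N(-d1) = 0.50752187; N(-d2) = 0.55911803
P = 0.8900 * 0.99925058 * 0.55911803 - 0.8800 * 0.99966686 * 0.50752187 = 0.0508


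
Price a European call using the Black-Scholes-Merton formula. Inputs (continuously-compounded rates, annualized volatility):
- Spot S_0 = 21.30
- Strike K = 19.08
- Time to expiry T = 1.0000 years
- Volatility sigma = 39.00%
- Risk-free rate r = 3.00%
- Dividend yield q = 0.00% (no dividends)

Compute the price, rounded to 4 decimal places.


d1 = (ln(S/K) + (r - q + 0.5*sigma^2) * T) / (sigma * sqrt(T)) = 0.55414463
d2 = d1 - sigma * sqrt(T) = 0.16414463
exp(-rT) = 0.97044553; exp(-qT) = 1.00000000
C = S_0 * exp(-qT) * N(d1) - K * exp(-rT) * N(d2)
N(d1) = 0.71026007; N(d2) = 0.56519136
C = 21.3000 * 1.00000000 * 0.71026007 - 19.0800 * 0.97044553 * 0.56519136 = 4.6634

Answer: Price = 4.6634


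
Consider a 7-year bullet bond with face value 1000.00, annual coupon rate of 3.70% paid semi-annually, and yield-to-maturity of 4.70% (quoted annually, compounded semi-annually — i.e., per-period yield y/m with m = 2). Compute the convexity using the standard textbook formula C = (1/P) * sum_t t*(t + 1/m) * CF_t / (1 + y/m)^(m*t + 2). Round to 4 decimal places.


Answer: Convexity = 42.5798

Derivation:
Coupon per period c = face * coupon_rate / m = 18.500000
Periods per year m = 2; per-period yield y/m = 0.023500
Number of cashflows N = 14
Cashflows (t years, CF_t, discount factor 1/(1+y/m)^(m*t), PV):
  t = 0.5000: CF_t = 18.500000, DF = 0.977040, PV = 18.075232
  t = 1.0000: CF_t = 18.500000, DF = 0.954606, PV = 17.660217
  t = 1.5000: CF_t = 18.500000, DF = 0.932688, PV = 17.254731
  t = 2.0000: CF_t = 18.500000, DF = 0.911273, PV = 16.858555
  t = 2.5000: CF_t = 18.500000, DF = 0.890350, PV = 16.471475
  t = 3.0000: CF_t = 18.500000, DF = 0.869907, PV = 16.093283
  t = 3.5000: CF_t = 18.500000, DF = 0.849934, PV = 15.723774
  t = 4.0000: CF_t = 18.500000, DF = 0.830419, PV = 15.362750
  t = 4.5000: CF_t = 18.500000, DF = 0.811352, PV = 15.010014
  t = 5.0000: CF_t = 18.500000, DF = 0.792723, PV = 14.665378
  t = 5.5000: CF_t = 18.500000, DF = 0.774522, PV = 14.328655
  t = 6.0000: CF_t = 18.500000, DF = 0.756739, PV = 13.999662
  t = 6.5000: CF_t = 18.500000, DF = 0.739363, PV = 13.678224
  t = 7.0000: CF_t = 1018.500000, DF = 0.722387, PV = 735.751532
Price P = sum_t PV_t = 940.933482
Convexity numerator sum_t t*(t + 1/m) * CF_t / (1+y/m)^(m*t + 2):
  t = 0.5000: term = 8.627365
  t = 1.0000: term = 25.287832
  t = 1.5000: term = 49.414425
  t = 2.0000: term = 80.466415
  t = 2.5000: term = 117.928307
  t = 3.0000: term = 161.308871
  t = 3.5000: term = 210.140200
  t = 4.0000: term = 263.976802
  t = 4.5000: term = 322.394727
  t = 5.0000: term = 384.990717
  t = 5.5000: term = 451.381398
  t = 6.0000: term = 521.202485
  t = 6.5000: term = 594.108027
  t = 7.0000: term = 36873.535860
Convexity = (1/P) * sum = 40064.763431 / 940.933482 = 42.579804


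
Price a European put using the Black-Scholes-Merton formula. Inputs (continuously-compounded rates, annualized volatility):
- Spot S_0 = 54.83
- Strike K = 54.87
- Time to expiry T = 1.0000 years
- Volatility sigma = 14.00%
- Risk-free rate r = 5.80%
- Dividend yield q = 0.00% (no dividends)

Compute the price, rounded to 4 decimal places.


d1 = (ln(S/K) + (r - q + 0.5*sigma^2) * T) / (sigma * sqrt(T)) = 0.47907670
d2 = d1 - sigma * sqrt(T) = 0.33907670
exp(-rT) = 0.94364995; exp(-qT) = 1.00000000
P = K * exp(-rT) * N(-d2) - S_0 * exp(-qT) * N(-d1)
N(-d1) = 0.31594203; N(-d2) = 0.36727597
P = 54.8700 * 0.94364995 * 0.36727597 - 54.8300 * 1.00000000 * 0.31594203 = 1.6937

Answer: Price = 1.6937


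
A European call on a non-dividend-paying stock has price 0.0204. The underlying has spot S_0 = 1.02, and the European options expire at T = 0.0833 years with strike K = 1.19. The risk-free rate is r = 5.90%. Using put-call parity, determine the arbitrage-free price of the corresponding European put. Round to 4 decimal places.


Put-call parity: C - P = S_0 * exp(-qT) - K * exp(-rT).
S_0 * exp(-qT) = 1.0200 * 1.00000000 = 1.02000000
K * exp(-rT) = 1.1900 * 0.99509736 = 1.18416586
P = C - S*exp(-qT) + K*exp(-rT)
P = 0.0204 - 1.02000000 + 1.18416586 = 0.1846

Answer: Put price = 0.1846


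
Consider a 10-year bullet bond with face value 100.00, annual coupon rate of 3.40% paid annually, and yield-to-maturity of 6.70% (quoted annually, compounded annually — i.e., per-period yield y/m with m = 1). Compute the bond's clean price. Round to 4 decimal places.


Coupon per period c = face * coupon_rate / m = 3.400000
Periods per year m = 1; per-period yield y/m = 0.067000
Number of cashflows N = 10
Cashflows (t years, CF_t, discount factor 1/(1+y/m)^(m*t), PV):
  t = 1.0000: CF_t = 3.400000, DF = 0.937207, PV = 3.186504
  t = 2.0000: CF_t = 3.400000, DF = 0.878357, PV = 2.986414
  t = 3.0000: CF_t = 3.400000, DF = 0.823203, PV = 2.798889
  t = 4.0000: CF_t = 3.400000, DF = 0.771511, PV = 2.623139
  t = 5.0000: CF_t = 3.400000, DF = 0.723066, PV = 2.458424
  t = 6.0000: CF_t = 3.400000, DF = 0.677663, PV = 2.304053
  t = 7.0000: CF_t = 3.400000, DF = 0.635110, PV = 2.159375
  t = 8.0000: CF_t = 3.400000, DF = 0.595230, PV = 2.023781
  t = 9.0000: CF_t = 3.400000, DF = 0.557854, PV = 1.896702
  t = 10.0000: CF_t = 103.400000, DF = 0.522824, PV = 54.060038
Price P = sum_t PV_t = 76.497319

Answer: Price = 76.4973


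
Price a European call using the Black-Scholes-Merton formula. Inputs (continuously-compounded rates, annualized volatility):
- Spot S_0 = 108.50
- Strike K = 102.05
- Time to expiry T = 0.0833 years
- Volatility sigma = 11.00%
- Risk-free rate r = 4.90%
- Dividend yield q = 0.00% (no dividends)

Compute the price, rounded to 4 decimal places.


d1 = (ln(S/K) + (r - q + 0.5*sigma^2) * T) / (sigma * sqrt(T)) = 2.07487491
d2 = d1 - sigma * sqrt(T) = 2.04312699
exp(-rT) = 0.99592662; exp(-qT) = 1.00000000
C = S_0 * exp(-qT) * N(d1) - K * exp(-rT) * N(d2)
N(d1) = 0.98100094; N(d2) = 0.97948007
C = 108.5000 * 1.00000000 * 0.98100094 - 102.0500 * 0.99592662 * 0.97948007 = 6.8898

Answer: Price = 6.8898


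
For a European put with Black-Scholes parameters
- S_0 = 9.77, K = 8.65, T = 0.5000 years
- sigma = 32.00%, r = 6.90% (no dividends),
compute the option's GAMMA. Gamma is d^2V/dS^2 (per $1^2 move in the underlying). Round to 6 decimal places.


Answer: Gamma = 0.130652

Derivation:
d1 = 0.8037026282; d2 = 0.5774284582
phi(d1) = 0.2888327464; exp(-qT) = 1.0000000000; exp(-rT) = 0.9660883397
Gamma = exp(-qT) * phi(d1) / (S * sigma * sqrt(T)) = 1.0000000000 * 0.2888327464 / (9.7700 * 0.3200 * 0.7071067812) = 0.130652


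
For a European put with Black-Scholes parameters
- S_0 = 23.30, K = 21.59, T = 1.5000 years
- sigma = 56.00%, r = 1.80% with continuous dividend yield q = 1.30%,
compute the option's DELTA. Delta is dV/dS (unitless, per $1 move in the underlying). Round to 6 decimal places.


Answer: Delta = -0.314768

Derivation:
d1 = 0.4649993461; d2 = -0.2208577819
phi(d1) = 0.3580614250; exp(-qT) = 0.9806888952; exp(-rT) = 0.9733612415
N(-d1) = 0.3209659624
Delta = -exp(-qT) * N(-d1) = -0.9806888952 * 0.3209659624 = -0.314768


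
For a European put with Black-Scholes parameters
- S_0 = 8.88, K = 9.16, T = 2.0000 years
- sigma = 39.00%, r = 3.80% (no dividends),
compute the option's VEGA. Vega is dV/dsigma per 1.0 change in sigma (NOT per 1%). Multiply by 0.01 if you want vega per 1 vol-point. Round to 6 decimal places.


d1 = 0.3572799853; d2 = -0.1942633040
phi(d1) = 0.3742755354; exp(-qT) = 1.0000000000; exp(-rT) = 0.9268162066
Vega = S * exp(-qT) * phi(d1) * sqrt(T) = 8.8800 * 1.0000000000 * 0.3742755354 * 1.4142135624 = 4.700233

Answer: Vega = 4.700233


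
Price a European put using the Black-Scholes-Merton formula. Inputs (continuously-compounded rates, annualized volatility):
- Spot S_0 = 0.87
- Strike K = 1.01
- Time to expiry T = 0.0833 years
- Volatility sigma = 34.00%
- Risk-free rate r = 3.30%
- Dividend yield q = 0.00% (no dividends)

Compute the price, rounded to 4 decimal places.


d1 = (ln(S/K) + (r - q + 0.5*sigma^2) * T) / (sigma * sqrt(T)) = -1.44348194
d2 = d1 - sigma * sqrt(T) = -1.54161185
exp(-rT) = 0.99725487; exp(-qT) = 1.00000000
P = K * exp(-rT) * N(-d2) - S_0 * exp(-qT) * N(-d1)
N(-d1) = 0.92555762; N(-d2) = 0.93841603
P = 1.0100 * 0.99725487 * 0.93841603 - 0.8700 * 1.00000000 * 0.92555762 = 0.1400

Answer: Price = 0.1400


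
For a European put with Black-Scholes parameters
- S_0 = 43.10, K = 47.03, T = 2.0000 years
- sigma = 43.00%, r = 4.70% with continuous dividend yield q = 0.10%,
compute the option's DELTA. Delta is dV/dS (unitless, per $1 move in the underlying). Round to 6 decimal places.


Answer: Delta = -0.376824

Derivation:
d1 = 0.3118460968; d2 = -0.2962657351
phi(d1) = 0.3800081697; exp(-qT) = 0.9980019987; exp(-rT) = 0.9102827622
N(-d1) = 0.3775787447
Delta = -exp(-qT) * N(-d1) = -0.9980019987 * 0.3775787447 = -0.376824


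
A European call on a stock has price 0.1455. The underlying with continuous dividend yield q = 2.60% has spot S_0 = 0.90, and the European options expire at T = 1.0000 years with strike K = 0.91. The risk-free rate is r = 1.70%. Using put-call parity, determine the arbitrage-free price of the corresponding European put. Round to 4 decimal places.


Put-call parity: C - P = S_0 * exp(-qT) - K * exp(-rT).
S_0 * exp(-qT) = 0.9000 * 0.97433509 = 0.87690158
K * exp(-rT) = 0.9100 * 0.98314368 = 0.89466075
P = C - S*exp(-qT) + K*exp(-rT)
P = 0.1455 - 0.87690158 + 0.89466075 = 0.1633

Answer: Put price = 0.1633


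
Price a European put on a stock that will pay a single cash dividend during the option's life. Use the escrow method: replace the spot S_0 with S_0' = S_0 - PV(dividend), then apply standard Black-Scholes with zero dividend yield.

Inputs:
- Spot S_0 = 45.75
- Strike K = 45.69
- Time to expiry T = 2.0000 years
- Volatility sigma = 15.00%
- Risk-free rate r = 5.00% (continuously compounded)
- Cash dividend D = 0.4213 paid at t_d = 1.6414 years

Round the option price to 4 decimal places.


Answer: Price = 1.9953

Derivation:
PV(D) = D * exp(-r * t_d) = 0.4213 * 0.92120747 = 0.38810471
S_0' = S_0 - PV(D) = 45.7500 - 0.38810471 = 45.36189529
d1 = (ln(S_0'/K) + (r + sigma^2/2)*T) / (sigma*sqrt(T)) = 0.54349635
d2 = d1 - sigma*sqrt(T) = 0.33136432
exp(-rT) = 0.90483742
N(-d1) = 0.29339405; N(-d2) = 0.37018466
P = K * exp(-rT) * N(-d2) - S_0' * N(-d1) = 45.6900 * 0.90483742 * 0.37018466 - 45.36189529 * 0.29339405 = 1.9953


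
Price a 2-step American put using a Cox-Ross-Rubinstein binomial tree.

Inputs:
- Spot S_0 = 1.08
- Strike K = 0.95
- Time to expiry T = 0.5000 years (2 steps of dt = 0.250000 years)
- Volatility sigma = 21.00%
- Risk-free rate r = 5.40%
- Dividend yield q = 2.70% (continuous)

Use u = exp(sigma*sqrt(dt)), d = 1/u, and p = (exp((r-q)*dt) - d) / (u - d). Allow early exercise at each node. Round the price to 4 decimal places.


dt = T/N = 0.250000
u = exp(sigma*sqrt(dt)) = 1.110711; d = 1/u = 0.900325
p = (exp((r-q)*dt) - d) / (u - d) = 0.505966
Discount per step: exp(-r*dt) = 0.986591
Stock lattice S(k, i) with i counting down-moves:
  k=0: S(0,0) = 1.0800
  k=1: S(1,0) = 1.1996; S(1,1) = 0.9724
  k=2: S(2,0) = 1.3324; S(2,1) = 1.0800; S(2,2) = 0.8754
Terminal payoffs V(N, i) = max(K - S_T, 0):
  V(2,0) = 0.000000; V(2,1) = 0.000000; V(2,2) = 0.074569
Backward induction: V(k, i) = exp(-r*dt) * [p * V(k+1, i) + (1-p) * V(k+1, i+1)]; then take max(V_cont, immediate exercise) for American.
  V(1,0) = exp(-r*dt) * [p*0.000000 + (1-p)*0.000000] = 0.000000; exercise = 0.000000; V(1,0) = max -> 0.000000
  V(1,1) = exp(-r*dt) * [p*0.000000 + (1-p)*0.074569] = 0.036346; exercise = 0.000000; V(1,1) = max -> 0.036346
  V(0,0) = exp(-r*dt) * [p*0.000000 + (1-p)*0.036346] = 0.017715; exercise = 0.000000; V(0,0) = max -> 0.017715

Answer: Price = V(0,0) = 0.0177


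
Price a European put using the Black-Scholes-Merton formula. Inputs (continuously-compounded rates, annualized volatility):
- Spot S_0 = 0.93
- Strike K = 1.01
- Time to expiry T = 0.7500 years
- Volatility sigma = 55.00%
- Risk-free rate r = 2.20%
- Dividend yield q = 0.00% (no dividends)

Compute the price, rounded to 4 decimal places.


Answer: Price = 0.2145

Derivation:
d1 = (ln(S/K) + (r - q + 0.5*sigma^2) * T) / (sigma * sqrt(T)) = 0.09954878
d2 = d1 - sigma * sqrt(T) = -0.37676519
exp(-rT) = 0.98363538; exp(-qT) = 1.00000000
P = K * exp(-rT) * N(-d2) - S_0 * exp(-qT) * N(-d1)
N(-d1) = 0.46035128; N(-d2) = 0.64682594
P = 1.0100 * 0.98363538 * 0.64682594 - 0.9300 * 1.00000000 * 0.46035128 = 0.2145


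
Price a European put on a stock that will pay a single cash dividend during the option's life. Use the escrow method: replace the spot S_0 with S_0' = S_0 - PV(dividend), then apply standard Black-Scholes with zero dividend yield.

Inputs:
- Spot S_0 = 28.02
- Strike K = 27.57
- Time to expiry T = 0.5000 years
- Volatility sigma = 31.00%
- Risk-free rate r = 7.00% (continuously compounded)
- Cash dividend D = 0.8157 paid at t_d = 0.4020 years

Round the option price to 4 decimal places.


PV(D) = D * exp(-r * t_d) = 0.8157 * 0.97225224 = 0.79306615
S_0' = S_0 - PV(D) = 28.0200 - 0.79306615 = 27.22693385
d1 = (ln(S_0'/K) + (r + sigma^2/2)*T) / (sigma*sqrt(T)) = 0.21214788
d2 = d1 - sigma*sqrt(T) = -0.00705522
exp(-rT) = 0.96560542
N(-d1) = 0.41599583; N(-d2) = 0.50281460
P = K * exp(-rT) * N(-d2) - S_0' * N(-d1) = 27.5700 * 0.96560542 * 0.50281460 - 27.22693385 * 0.41599583 = 2.0595

Answer: Price = 2.0595


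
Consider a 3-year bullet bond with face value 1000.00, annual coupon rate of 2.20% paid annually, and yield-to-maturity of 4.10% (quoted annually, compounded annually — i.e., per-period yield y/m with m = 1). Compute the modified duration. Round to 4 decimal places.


Coupon per period c = face * coupon_rate / m = 22.000000
Periods per year m = 1; per-period yield y/m = 0.041000
Number of cashflows N = 3
Cashflows (t years, CF_t, discount factor 1/(1+y/m)^(m*t), PV):
  t = 1.0000: CF_t = 22.000000, DF = 0.960615, PV = 21.133525
  t = 2.0000: CF_t = 22.000000, DF = 0.922781, PV = 20.301177
  t = 3.0000: CF_t = 1022.000000, DF = 0.886437, PV = 905.938481
Price P = sum_t PV_t = 947.373184
First compute Macaulay numerator sum_t t * PV_t:
  t * PV_t at t = 1.0000: 21.133525
  t * PV_t at t = 2.0000: 40.602354
  t * PV_t at t = 3.0000: 2717.815443
Macaulay duration D = 2779.551323 / 947.373184 = 2.933956
Modified duration = D / (1 + y/m) = 2.933956 / (1 + 0.041000) = 2.818402

Answer: Modified duration = 2.8184


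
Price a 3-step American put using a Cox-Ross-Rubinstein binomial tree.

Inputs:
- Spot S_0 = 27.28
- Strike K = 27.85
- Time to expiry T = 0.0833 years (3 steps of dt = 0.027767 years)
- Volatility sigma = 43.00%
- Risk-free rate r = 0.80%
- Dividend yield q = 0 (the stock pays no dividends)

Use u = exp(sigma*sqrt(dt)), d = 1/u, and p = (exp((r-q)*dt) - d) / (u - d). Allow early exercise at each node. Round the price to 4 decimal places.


Answer: Price = V(0,0) = 1.7556

Derivation:
dt = T/N = 0.027767
u = exp(sigma*sqrt(dt)) = 1.074282; d = 1/u = 0.930854
p = (exp((r-q)*dt) - d) / (u - d) = 0.483644
Discount per step: exp(-r*dt) = 0.999778
Stock lattice S(k, i) with i counting down-moves:
  k=0: S(0,0) = 27.2800
  k=1: S(1,0) = 29.3064; S(1,1) = 25.3937
  k=2: S(2,0) = 31.4833; S(2,1) = 27.2800; S(2,2) = 23.6378
  k=3: S(3,0) = 33.8220; S(3,1) = 29.3064; S(3,2) = 25.3937; S(3,3) = 22.0034
Terminal payoffs V(N, i) = max(K - S_T, 0):
  V(3,0) = 0.000000; V(3,1) = 0.000000; V(3,2) = 2.456290; V(3,3) = 5.846603
Backward induction: V(k, i) = exp(-r*dt) * [p * V(k+1, i) + (1-p) * V(k+1, i+1)]; then take max(V_cont, immediate exercise) for American.
  V(2,0) = exp(-r*dt) * [p*0.000000 + (1-p)*0.000000] = 0.000000; exercise = 0.000000; V(2,0) = max -> 0.000000
  V(2,1) = exp(-r*dt) * [p*0.000000 + (1-p)*2.456290] = 1.268040; exercise = 0.570000; V(2,1) = max -> 1.268040
  V(2,2) = exp(-r*dt) * [p*2.456290 + (1-p)*5.846603] = 4.205966; exercise = 4.212152; V(2,2) = max -> 4.212152
  V(1,0) = exp(-r*dt) * [p*0.000000 + (1-p)*1.268040] = 0.654615; exercise = 0.000000; V(1,0) = max -> 0.654615
  V(1,1) = exp(-r*dt) * [p*1.268040 + (1-p)*4.212152] = 2.787632; exercise = 2.456290; V(1,1) = max -> 2.787632
  V(0,0) = exp(-r*dt) * [p*0.654615 + (1-p)*2.787632] = 1.755622; exercise = 0.570000; V(0,0) = max -> 1.755622


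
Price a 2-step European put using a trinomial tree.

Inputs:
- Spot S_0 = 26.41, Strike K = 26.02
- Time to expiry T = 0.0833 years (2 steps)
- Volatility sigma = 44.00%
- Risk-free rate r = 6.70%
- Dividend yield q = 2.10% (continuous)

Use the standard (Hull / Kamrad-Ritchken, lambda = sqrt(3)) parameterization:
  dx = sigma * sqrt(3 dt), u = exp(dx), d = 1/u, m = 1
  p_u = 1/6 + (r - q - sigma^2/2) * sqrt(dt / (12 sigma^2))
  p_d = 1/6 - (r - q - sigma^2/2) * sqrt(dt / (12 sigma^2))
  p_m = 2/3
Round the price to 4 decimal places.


dt = T/N = 0.041650; dx = sigma*sqrt(3*dt) = 0.155532
u = exp(dx) = 1.168280; d = 1/u = 0.855959
p_u = 0.159865, p_m = 0.666667, p_d = 0.173469
Discount per step: exp(-r*dt) = 0.997213
Stock lattice S(k, j) with j the centered position index:
  k=0: S(0,+0) = 26.4100
  k=1: S(1,-1) = 22.6059; S(1,+0) = 26.4100; S(1,+1) = 30.8543
  k=2: S(2,-2) = 19.3497; S(2,-1) = 22.6059; S(2,+0) = 26.4100; S(2,+1) = 30.8543; S(2,+2) = 36.0464
Terminal payoffs V(N, j) = max(K - S_T, 0):
  V(2,-2) = 6.670280; V(2,-1) = 3.414113; V(2,+0) = 0.000000; V(2,+1) = 0.000000; V(2,+2) = 0.000000
Backward induction: V(k, j) = exp(-r*dt) * [p_u * V(k+1, j+1) + p_m * V(k+1, j) + p_d * V(k+1, j-1)]
  V(1,-1) = exp(-r*dt) * [p_u*0.000000 + p_m*3.414113 + p_d*6.670280] = 3.423592
  V(1,+0) = exp(-r*dt) * [p_u*0.000000 + p_m*0.000000 + p_d*3.414113] = 0.590591
  V(1,+1) = exp(-r*dt) * [p_u*0.000000 + p_m*0.000000 + p_d*0.000000] = 0.000000
  V(0,+0) = exp(-r*dt) * [p_u*0.000000 + p_m*0.590591 + p_d*3.423592] = 0.984861

Answer: Price = V(0,0) = 0.9849


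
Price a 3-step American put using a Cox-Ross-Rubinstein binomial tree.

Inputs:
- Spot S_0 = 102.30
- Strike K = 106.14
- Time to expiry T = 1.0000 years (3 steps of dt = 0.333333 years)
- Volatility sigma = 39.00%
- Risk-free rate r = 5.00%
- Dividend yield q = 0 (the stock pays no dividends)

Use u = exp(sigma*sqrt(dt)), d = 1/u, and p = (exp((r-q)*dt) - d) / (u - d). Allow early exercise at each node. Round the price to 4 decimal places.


dt = T/N = 0.333333
u = exp(sigma*sqrt(dt)) = 1.252531; d = 1/u = 0.798383
p = (exp((r-q)*dt) - d) / (u - d) = 0.480951
Discount per step: exp(-r*dt) = 0.983471
Stock lattice S(k, i) with i counting down-moves:
  k=0: S(0,0) = 102.3000
  k=1: S(1,0) = 128.1340; S(1,1) = 81.6746
  k=2: S(2,0) = 160.4918; S(2,1) = 102.3000; S(2,2) = 65.2076
  k=3: S(3,0) = 201.0210; S(3,1) = 128.1340; S(3,2) = 81.6746; S(3,3) = 52.0607
Terminal payoffs V(N, i) = max(K - S_T, 0):
  V(3,0) = 0.000000; V(3,1) = 0.000000; V(3,2) = 24.465399; V(3,3) = 54.079325
Backward induction: V(k, i) = exp(-r*dt) * [p * V(k+1, i) + (1-p) * V(k+1, i+1)]; then take max(V_cont, immediate exercise) for American.
  V(2,0) = exp(-r*dt) * [p*0.000000 + (1-p)*0.000000] = 0.000000; exercise = 0.000000; V(2,0) = max -> 0.000000
  V(2,1) = exp(-r*dt) * [p*0.000000 + (1-p)*24.465399] = 12.488843; exercise = 3.840000; V(2,1) = max -> 12.488843
  V(2,2) = exp(-r*dt) * [p*24.465399 + (1-p)*54.079325] = 39.178032; exercise = 40.932372; V(2,2) = max -> 40.932372
  V(1,0) = exp(-r*dt) * [p*0.000000 + (1-p)*12.488843] = 6.375175; exercise = 0.000000; V(1,0) = max -> 6.375175
  V(1,1) = exp(-r*dt) * [p*12.488843 + (1-p)*40.932372] = 26.801978; exercise = 24.465399; V(1,1) = max -> 26.801978
  V(0,0) = exp(-r*dt) * [p*6.375175 + (1-p)*26.801978] = 16.697065; exercise = 3.840000; V(0,0) = max -> 16.697065

Answer: Price = V(0,0) = 16.6971


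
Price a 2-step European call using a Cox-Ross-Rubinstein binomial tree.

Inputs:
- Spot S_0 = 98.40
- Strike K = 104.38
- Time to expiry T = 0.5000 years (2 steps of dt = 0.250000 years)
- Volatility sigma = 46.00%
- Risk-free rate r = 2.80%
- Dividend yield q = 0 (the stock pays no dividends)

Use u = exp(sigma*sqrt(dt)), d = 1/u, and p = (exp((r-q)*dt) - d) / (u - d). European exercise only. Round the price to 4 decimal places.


Answer: Price = V(0,0) = 10.6460

Derivation:
dt = T/N = 0.250000
u = exp(sigma*sqrt(dt)) = 1.258600; d = 1/u = 0.794534
p = (exp((r-q)*dt) - d) / (u - d) = 0.457889
Discount per step: exp(-r*dt) = 0.993024
Stock lattice S(k, i) with i counting down-moves:
  k=0: S(0,0) = 98.4000
  k=1: S(1,0) = 123.8462; S(1,1) = 78.1821
  k=2: S(2,0) = 155.8729; S(2,1) = 98.4000; S(2,2) = 62.1183
Terminal payoffs V(N, i) = max(S_T - K, 0):
  V(2,0) = 51.492880; V(2,1) = 0.000000; V(2,2) = 0.000000
Backward induction: V(k, i) = exp(-r*dt) * [p * V(k+1, i) + (1-p) * V(k+1, i+1)].
  V(1,0) = exp(-r*dt) * [p*51.492880 + (1-p)*0.000000] = 23.413559
  V(1,1) = exp(-r*dt) * [p*0.000000 + (1-p)*0.000000] = 0.000000
  V(0,0) = exp(-r*dt) * [p*23.413559 + (1-p)*0.000000] = 10.646030


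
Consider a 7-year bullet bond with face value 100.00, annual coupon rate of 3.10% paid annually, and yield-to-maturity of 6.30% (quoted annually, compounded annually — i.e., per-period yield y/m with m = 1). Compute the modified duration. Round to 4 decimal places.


Coupon per period c = face * coupon_rate / m = 3.100000
Periods per year m = 1; per-period yield y/m = 0.063000
Number of cashflows N = 7
Cashflows (t years, CF_t, discount factor 1/(1+y/m)^(m*t), PV):
  t = 1.0000: CF_t = 3.100000, DF = 0.940734, PV = 2.916275
  t = 2.0000: CF_t = 3.100000, DF = 0.884980, PV = 2.743438
  t = 3.0000: CF_t = 3.100000, DF = 0.832531, PV = 2.580845
  t = 4.0000: CF_t = 3.100000, DF = 0.783190, PV = 2.427888
  t = 5.0000: CF_t = 3.100000, DF = 0.736773, PV = 2.283996
  t = 6.0000: CF_t = 3.100000, DF = 0.693107, PV = 2.148632
  t = 7.0000: CF_t = 103.100000, DF = 0.652029, PV = 67.224226
Price P = sum_t PV_t = 82.325301
First compute Macaulay numerator sum_t t * PV_t:
  t * PV_t at t = 1.0000: 2.916275
  t * PV_t at t = 2.0000: 5.486876
  t * PV_t at t = 3.0000: 7.742535
  t * PV_t at t = 4.0000: 9.711552
  t * PV_t at t = 5.0000: 11.419981
  t * PV_t at t = 6.0000: 12.891794
  t * PV_t at t = 7.0000: 470.569585
Macaulay duration D = 520.738597 / 82.325301 = 6.325377
Modified duration = D / (1 + y/m) = 6.325377 / (1 + 0.063000) = 5.950496

Answer: Modified duration = 5.9505


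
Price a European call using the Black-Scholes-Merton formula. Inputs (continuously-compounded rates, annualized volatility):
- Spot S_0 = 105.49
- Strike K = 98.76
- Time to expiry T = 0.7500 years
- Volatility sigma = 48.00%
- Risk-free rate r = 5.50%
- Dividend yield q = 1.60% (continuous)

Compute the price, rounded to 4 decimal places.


d1 = (ln(S/K) + (r - q + 0.5*sigma^2) * T) / (sigma * sqrt(T)) = 0.43679795
d2 = d1 - sigma * sqrt(T) = 0.02110575
exp(-rT) = 0.95958920; exp(-qT) = 0.98807171
C = S_0 * exp(-qT) * N(d1) - K * exp(-rT) * N(d2)
N(d1) = 0.66887106; N(d2) = 0.50841935
C = 105.4900 * 0.98807171 * 0.66887106 - 98.7600 * 0.95958920 * 0.50841935 = 21.5351

Answer: Price = 21.5351


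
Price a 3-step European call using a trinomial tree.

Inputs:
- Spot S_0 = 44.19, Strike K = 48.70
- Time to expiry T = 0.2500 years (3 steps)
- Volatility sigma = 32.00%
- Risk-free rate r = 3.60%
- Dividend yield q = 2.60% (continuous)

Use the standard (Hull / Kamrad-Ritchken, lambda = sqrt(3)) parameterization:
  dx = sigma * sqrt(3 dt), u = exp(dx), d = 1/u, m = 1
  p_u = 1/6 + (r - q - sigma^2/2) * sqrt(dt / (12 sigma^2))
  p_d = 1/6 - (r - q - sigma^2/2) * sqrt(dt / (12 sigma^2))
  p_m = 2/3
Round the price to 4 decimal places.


Answer: Price = V(0,0) = 1.3623

Derivation:
dt = T/N = 0.083333; dx = sigma*sqrt(3*dt) = 0.160000
u = exp(dx) = 1.173511; d = 1/u = 0.852144
p_u = 0.155937, p_m = 0.666667, p_d = 0.177396
Discount per step: exp(-r*dt) = 0.997004
Stock lattice S(k, j) with j the centered position index:
  k=0: S(0,+0) = 44.1900
  k=1: S(1,-1) = 37.6562; S(1,+0) = 44.1900; S(1,+1) = 51.8574
  k=2: S(2,-2) = 32.0885; S(2,-1) = 37.6562; S(2,+0) = 44.1900; S(2,+1) = 51.8574; S(2,+2) = 60.8553
  k=3: S(3,-3) = 27.3440; S(3,-2) = 32.0885; S(3,-1) = 37.6562; S(3,+0) = 44.1900; S(3,+1) = 51.8574; S(3,+2) = 60.8553; S(3,+3) = 71.4143
Terminal payoffs V(N, j) = max(S_T - K, 0):
  V(3,-3) = 0.000000; V(3,-2) = 0.000000; V(3,-1) = 0.000000; V(3,+0) = 0.000000; V(3,+1) = 3.157445; V(3,+2) = 12.155276; V(3,+3) = 22.714328
Backward induction: V(k, j) = exp(-r*dt) * [p_u * V(k+1, j+1) + p_m * V(k+1, j) + p_d * V(k+1, j-1)]
  V(2,-2) = exp(-r*dt) * [p_u*0.000000 + p_m*0.000000 + p_d*0.000000] = 0.000000
  V(2,-1) = exp(-r*dt) * [p_u*0.000000 + p_m*0.000000 + p_d*0.000000] = 0.000000
  V(2,+0) = exp(-r*dt) * [p_u*3.157445 + p_m*0.000000 + p_d*0.000000] = 0.490889
  V(2,+1) = exp(-r*dt) * [p_u*12.155276 + p_m*3.157445 + p_d*0.000000] = 3.988444
  V(2,+2) = exp(-r*dt) * [p_u*22.714328 + p_m*12.155276 + p_d*3.157445] = 12.169088
  V(1,-1) = exp(-r*dt) * [p_u*0.490889 + p_m*0.000000 + p_d*0.000000] = 0.076319
  V(1,+0) = exp(-r*dt) * [p_u*3.988444 + p_m*0.490889 + p_d*0.000000] = 0.946364
  V(1,+1) = exp(-r*dt) * [p_u*12.169088 + p_m*3.988444 + p_d*0.490889] = 4.629751
  V(0,+0) = exp(-r*dt) * [p_u*4.629751 + p_m*0.946364 + p_d*0.076319] = 1.362307


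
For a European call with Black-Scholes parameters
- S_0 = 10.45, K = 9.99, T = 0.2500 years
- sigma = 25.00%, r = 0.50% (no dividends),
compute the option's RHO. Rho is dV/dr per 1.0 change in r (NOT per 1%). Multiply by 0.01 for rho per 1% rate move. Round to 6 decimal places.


d1 = 0.4326390860; d2 = 0.3076390860
phi(d1) = 0.3632998246; exp(-qT) = 1.0000000000; exp(-rT) = 0.9987507809
N(d2) = 0.6208215124
Rho = K*T*exp(-rT)*N(d2) = 9.9900 * 0.2500 * 0.9987507809 * 0.6208215124 = 1.548565

Answer: Rho = 1.548565


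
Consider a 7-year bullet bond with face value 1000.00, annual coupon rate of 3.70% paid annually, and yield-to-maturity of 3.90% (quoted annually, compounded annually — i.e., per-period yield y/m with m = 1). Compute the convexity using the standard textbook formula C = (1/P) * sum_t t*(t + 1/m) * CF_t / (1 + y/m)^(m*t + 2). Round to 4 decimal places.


Coupon per period c = face * coupon_rate / m = 37.000000
Periods per year m = 1; per-period yield y/m = 0.039000
Number of cashflows N = 7
Cashflows (t years, CF_t, discount factor 1/(1+y/m)^(m*t), PV):
  t = 1.0000: CF_t = 37.000000, DF = 0.962464, PV = 35.611165
  t = 2.0000: CF_t = 37.000000, DF = 0.926337, PV = 34.274461
  t = 3.0000: CF_t = 37.000000, DF = 0.891566, PV = 32.987931
  t = 4.0000: CF_t = 37.000000, DF = 0.858100, PV = 31.749693
  t = 5.0000: CF_t = 37.000000, DF = 0.825890, PV = 30.557934
  t = 6.0000: CF_t = 37.000000, DF = 0.794889, PV = 29.410908
  t = 7.0000: CF_t = 1037.000000, DF = 0.765052, PV = 793.359312
Price P = sum_t PV_t = 987.951404
Convexity numerator sum_t t*(t + 1/m) * CF_t / (1+y/m)^(m*t + 2):
  t = 1.0000: term = 65.975863
  t = 2.0000: term = 190.498160
  t = 3.0000: term = 366.695206
  t = 4.0000: term = 588.218168
  t = 5.0000: term = 849.208135
  t = 6.0000: term = 1144.265052
  t = 7.0000: term = 41155.402683
Convexity = (1/P) * sum = 44360.263267 / 987.951404 = 44.901260

Answer: Convexity = 44.9013


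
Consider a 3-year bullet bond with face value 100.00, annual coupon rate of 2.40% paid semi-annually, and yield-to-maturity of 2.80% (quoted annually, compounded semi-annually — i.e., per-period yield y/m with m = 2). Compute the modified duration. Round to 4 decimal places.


Answer: Modified duration = 2.8716

Derivation:
Coupon per period c = face * coupon_rate / m = 1.200000
Periods per year m = 2; per-period yield y/m = 0.014000
Number of cashflows N = 6
Cashflows (t years, CF_t, discount factor 1/(1+y/m)^(m*t), PV):
  t = 0.5000: CF_t = 1.200000, DF = 0.986193, PV = 1.183432
  t = 1.0000: CF_t = 1.200000, DF = 0.972577, PV = 1.167093
  t = 1.5000: CF_t = 1.200000, DF = 0.959149, PV = 1.150979
  t = 2.0000: CF_t = 1.200000, DF = 0.945906, PV = 1.135088
  t = 2.5000: CF_t = 1.200000, DF = 0.932847, PV = 1.119416
  t = 3.0000: CF_t = 101.200000, DF = 0.919967, PV = 93.100665
Price P = sum_t PV_t = 98.856672
First compute Macaulay numerator sum_t t * PV_t:
  t * PV_t at t = 0.5000: 0.591716
  t * PV_t at t = 1.0000: 1.167093
  t * PV_t at t = 1.5000: 1.726468
  t * PV_t at t = 2.0000: 2.270175
  t * PV_t at t = 2.5000: 2.798540
  t * PV_t at t = 3.0000: 279.301995
Macaulay duration D = 287.855987 / 98.856672 = 2.911852
Modified duration = D / (1 + y/m) = 2.911852 / (1 + 0.014000) = 2.871649


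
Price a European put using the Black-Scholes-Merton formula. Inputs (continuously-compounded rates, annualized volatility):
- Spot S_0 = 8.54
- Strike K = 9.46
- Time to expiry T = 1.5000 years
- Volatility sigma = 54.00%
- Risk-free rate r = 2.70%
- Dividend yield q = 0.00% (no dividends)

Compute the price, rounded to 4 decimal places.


d1 = (ln(S/K) + (r - q + 0.5*sigma^2) * T) / (sigma * sqrt(T)) = 0.23722042
d2 = d1 - sigma * sqrt(T) = -0.42414181
exp(-rT) = 0.96030916; exp(-qT) = 1.00000000
P = K * exp(-rT) * N(-d2) - S_0 * exp(-qT) * N(-d1)
N(-d1) = 0.40624290; N(-d2) = 0.66426880
P = 9.4600 * 0.96030916 * 0.66426880 - 8.5400 * 1.00000000 * 0.40624290 = 2.5653

Answer: Price = 2.5653


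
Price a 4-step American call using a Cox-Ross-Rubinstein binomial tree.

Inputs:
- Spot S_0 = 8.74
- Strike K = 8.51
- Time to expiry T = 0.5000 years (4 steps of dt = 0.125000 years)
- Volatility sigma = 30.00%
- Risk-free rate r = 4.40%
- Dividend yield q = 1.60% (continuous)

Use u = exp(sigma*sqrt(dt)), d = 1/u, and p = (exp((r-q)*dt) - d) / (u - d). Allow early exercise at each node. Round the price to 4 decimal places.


Answer: Price = V(0,0) = 0.8967

Derivation:
dt = T/N = 0.125000
u = exp(sigma*sqrt(dt)) = 1.111895; d = 1/u = 0.899365
p = (exp((r-q)*dt) - d) / (u - d) = 0.490005
Discount per step: exp(-r*dt) = 0.994515
Stock lattice S(k, i) with i counting down-moves:
  k=0: S(0,0) = 8.7400
  k=1: S(1,0) = 9.7180; S(1,1) = 7.8605
  k=2: S(2,0) = 10.8054; S(2,1) = 8.7400; S(2,2) = 7.0694
  k=3: S(3,0) = 12.0144; S(3,1) = 9.7180; S(3,2) = 7.8605; S(3,3) = 6.3580
  k=4: S(4,0) = 13.3588; S(4,1) = 10.8054; S(4,2) = 8.7400; S(4,3) = 7.0694; S(4,4) = 5.7182
Terminal payoffs V(N, i) = max(S_T - K, 0):
  V(4,0) = 4.848786; V(4,1) = 2.295359; V(4,2) = 0.230000; V(4,3) = 0.000000; V(4,4) = 0.000000
Backward induction: V(k, i) = exp(-r*dt) * [p * V(k+1, i) + (1-p) * V(k+1, i+1)]; then take max(V_cont, immediate exercise) for American.
  V(3,0) = exp(-r*dt) * [p*4.848786 + (1-p)*2.295359] = 3.527099; exercise = 3.504428; V(3,0) = max -> 3.527099
  V(3,1) = exp(-r*dt) * [p*2.295359 + (1-p)*0.230000] = 1.235225; exercise = 1.207965; V(3,1) = max -> 1.235225
  V(3,2) = exp(-r*dt) * [p*0.230000 + (1-p)*0.000000] = 0.112083; exercise = 0.000000; V(3,2) = max -> 0.112083
  V(3,3) = exp(-r*dt) * [p*0.000000 + (1-p)*0.000000] = 0.000000; exercise = 0.000000; V(3,3) = max -> 0.000000
  V(2,0) = exp(-r*dt) * [p*3.527099 + (1-p)*1.235225] = 2.345321; exercise = 2.295359; V(2,0) = max -> 2.345321
  V(2,1) = exp(-r*dt) * [p*1.235225 + (1-p)*0.112083] = 0.658795; exercise = 0.230000; V(2,1) = max -> 0.658795
  V(2,2) = exp(-r*dt) * [p*0.112083 + (1-p)*0.000000] = 0.054620; exercise = 0.000000; V(2,2) = max -> 0.054620
  V(1,0) = exp(-r*dt) * [p*2.345321 + (1-p)*0.658795] = 1.477056; exercise = 1.207965; V(1,0) = max -> 1.477056
  V(1,1) = exp(-r*dt) * [p*0.658795 + (1-p)*0.054620] = 0.348746; exercise = 0.000000; V(1,1) = max -> 0.348746
  V(0,0) = exp(-r*dt) * [p*1.477056 + (1-p)*0.348746] = 0.896679; exercise = 0.230000; V(0,0) = max -> 0.896679


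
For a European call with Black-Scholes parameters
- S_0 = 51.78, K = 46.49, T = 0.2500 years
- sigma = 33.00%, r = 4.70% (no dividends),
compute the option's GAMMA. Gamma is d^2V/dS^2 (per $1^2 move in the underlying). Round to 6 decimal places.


Answer: Gamma = 0.033721

Derivation:
d1 = 0.8068438704; d2 = 0.6418438704
phi(d1) = 0.2881030504; exp(-qT) = 1.0000000000; exp(-rT) = 0.9883187617
Gamma = exp(-qT) * phi(d1) / (S * sigma * sqrt(T)) = 1.0000000000 * 0.2881030504 / (51.7800 * 0.3300 * 0.5000000000) = 0.033721


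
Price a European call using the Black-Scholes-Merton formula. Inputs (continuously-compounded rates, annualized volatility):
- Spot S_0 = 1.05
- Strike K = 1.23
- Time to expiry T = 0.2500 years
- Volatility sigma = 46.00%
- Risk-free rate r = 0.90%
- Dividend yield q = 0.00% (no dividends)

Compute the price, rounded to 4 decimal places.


d1 = (ln(S/K) + (r - q + 0.5*sigma^2) * T) / (sigma * sqrt(T)) = -0.56314785
d2 = d1 - sigma * sqrt(T) = -0.79314785
exp(-rT) = 0.99775253; exp(-qT) = 1.00000000
C = S_0 * exp(-qT) * N(d1) - K * exp(-rT) * N(d2)
N(d1) = 0.28666711; N(d2) = 0.21384584
C = 1.0500 * 1.00000000 * 0.28666711 - 1.2300 * 0.99775253 * 0.21384584 = 0.0386

Answer: Price = 0.0386


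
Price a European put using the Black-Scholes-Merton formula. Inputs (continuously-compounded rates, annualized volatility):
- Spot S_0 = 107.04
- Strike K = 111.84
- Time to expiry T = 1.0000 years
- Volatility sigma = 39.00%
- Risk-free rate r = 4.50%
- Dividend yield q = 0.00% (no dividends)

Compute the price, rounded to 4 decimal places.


Answer: Price = 16.4792

Derivation:
d1 = (ln(S/K) + (r - q + 0.5*sigma^2) * T) / (sigma * sqrt(T)) = 0.19790594
d2 = d1 - sigma * sqrt(T) = -0.19209406
exp(-rT) = 0.95599748; exp(-qT) = 1.00000000
P = K * exp(-rT) * N(-d2) - S_0 * exp(-qT) * N(-d1)
N(-d1) = 0.42155933; N(-d2) = 0.57616573
P = 111.8400 * 0.95599748 * 0.57616573 - 107.0400 * 1.00000000 * 0.42155933 = 16.4792


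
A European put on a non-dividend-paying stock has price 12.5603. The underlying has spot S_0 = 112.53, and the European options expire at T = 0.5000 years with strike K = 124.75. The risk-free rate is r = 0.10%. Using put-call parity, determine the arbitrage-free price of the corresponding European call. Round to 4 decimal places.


Put-call parity: C - P = S_0 * exp(-qT) - K * exp(-rT).
S_0 * exp(-qT) = 112.5300 * 1.00000000 = 112.53000000
K * exp(-rT) = 124.7500 * 0.99950012 = 124.68764059
C = P + S*exp(-qT) - K*exp(-rT)
C = 12.5603 + 112.53000000 - 124.68764059 = 0.4027

Answer: Call price = 0.4027


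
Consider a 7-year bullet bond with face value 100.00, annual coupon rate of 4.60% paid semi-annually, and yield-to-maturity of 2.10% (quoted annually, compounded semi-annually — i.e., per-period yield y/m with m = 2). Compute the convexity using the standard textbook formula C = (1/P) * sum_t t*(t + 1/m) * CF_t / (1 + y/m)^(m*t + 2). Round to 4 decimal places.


Coupon per period c = face * coupon_rate / m = 2.300000
Periods per year m = 2; per-period yield y/m = 0.010500
Number of cashflows N = 14
Cashflows (t years, CF_t, discount factor 1/(1+y/m)^(m*t), PV):
  t = 0.5000: CF_t = 2.300000, DF = 0.989609, PV = 2.276101
  t = 1.0000: CF_t = 2.300000, DF = 0.979326, PV = 2.252450
  t = 1.5000: CF_t = 2.300000, DF = 0.969150, PV = 2.229045
  t = 2.0000: CF_t = 2.300000, DF = 0.959080, PV = 2.205883
  t = 2.5000: CF_t = 2.300000, DF = 0.949114, PV = 2.182962
  t = 3.0000: CF_t = 2.300000, DF = 0.939252, PV = 2.160279
  t = 3.5000: CF_t = 2.300000, DF = 0.929492, PV = 2.137832
  t = 4.0000: CF_t = 2.300000, DF = 0.919834, PV = 2.115618
  t = 4.5000: CF_t = 2.300000, DF = 0.910276, PV = 2.093635
  t = 5.0000: CF_t = 2.300000, DF = 0.900818, PV = 2.071880
  t = 5.5000: CF_t = 2.300000, DF = 0.891457, PV = 2.050352
  t = 6.0000: CF_t = 2.300000, DF = 0.882194, PV = 2.029047
  t = 6.5000: CF_t = 2.300000, DF = 0.873027, PV = 2.007963
  t = 7.0000: CF_t = 102.300000, DF = 0.863956, PV = 88.382684
Price P = sum_t PV_t = 116.195732
Convexity numerator sum_t t*(t + 1/m) * CF_t / (1+y/m)^(m*t + 2):
  t = 0.5000: term = 1.114523
  t = 1.0000: term = 3.308825
  t = 1.5000: term = 6.548887
  t = 2.0000: term = 10.801397
  t = 2.5000: term = 16.033741
  t = 3.0000: term = 22.213991
  t = 3.5000: term = 29.310890
  t = 4.0000: term = 37.293845
  t = 4.5000: term = 46.132911
  t = 5.0000: term = 55.798782
  t = 5.5000: term = 66.262779
  t = 6.0000: term = 77.496840
  t = 6.5000: term = 89.473508
  t = 7.0000: term = 4544.162480
Convexity = (1/P) * sum = 5005.953399 / 116.195732 = 43.082076

Answer: Convexity = 43.0821
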